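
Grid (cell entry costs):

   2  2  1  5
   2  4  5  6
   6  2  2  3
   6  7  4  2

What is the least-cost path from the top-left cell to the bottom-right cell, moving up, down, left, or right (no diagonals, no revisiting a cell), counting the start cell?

Path (0,0) → (0,1) → (0,2) → (1,2) → (2,2) → (2,3) → (3,3): 2 + 2 + 1 + 5 + 2 + 3 + 2 = 17.

17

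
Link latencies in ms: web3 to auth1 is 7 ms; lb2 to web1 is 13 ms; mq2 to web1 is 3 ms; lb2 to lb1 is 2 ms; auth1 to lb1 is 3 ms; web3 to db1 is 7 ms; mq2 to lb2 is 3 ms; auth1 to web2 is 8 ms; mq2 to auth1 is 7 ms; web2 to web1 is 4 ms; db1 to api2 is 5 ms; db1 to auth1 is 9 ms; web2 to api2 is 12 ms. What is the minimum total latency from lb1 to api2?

17

Checking several routes:
lb1-auth1-web3-db1-api2: 3 + 7 + 7 + 5 = 22
lb1-auth1-web2-api2: 3 + 8 + 12 = 23
lb1-auth1-db1-api2: 3 + 9 + 5 = 17
The minimum is 17 ms.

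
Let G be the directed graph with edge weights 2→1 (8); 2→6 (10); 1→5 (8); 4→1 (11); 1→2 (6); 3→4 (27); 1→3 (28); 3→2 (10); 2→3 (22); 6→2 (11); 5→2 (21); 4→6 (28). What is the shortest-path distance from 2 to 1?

Paths from 2 to 1:
2→1: 8
2→3→4→1: 22 + 27 + 11 = 60
Best route has total 8.

8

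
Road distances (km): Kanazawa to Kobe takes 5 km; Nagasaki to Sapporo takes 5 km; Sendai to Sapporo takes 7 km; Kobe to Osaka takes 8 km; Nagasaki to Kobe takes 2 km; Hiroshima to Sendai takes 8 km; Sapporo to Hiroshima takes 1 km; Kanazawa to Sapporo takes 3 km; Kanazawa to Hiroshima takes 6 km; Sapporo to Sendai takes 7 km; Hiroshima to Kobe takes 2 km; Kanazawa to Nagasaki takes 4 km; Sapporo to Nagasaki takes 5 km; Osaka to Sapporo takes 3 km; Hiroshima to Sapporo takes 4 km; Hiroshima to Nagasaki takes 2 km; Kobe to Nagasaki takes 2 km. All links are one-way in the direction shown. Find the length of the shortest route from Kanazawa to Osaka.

Comparing a few candidate routes:
Kanazawa - Kobe - Osaka: 5 + 8 = 13
Kanazawa - Hiroshima - Kobe - Osaka: 6 + 2 + 8 = 16
Kanazawa - Nagasaki - Kobe - Osaka: 4 + 2 + 8 = 14
Kanazawa - Sapporo - Hiroshima - Kobe - Osaka: 3 + 1 + 2 + 8 = 14
Kanazawa - Hiroshima - Nagasaki - Kobe - Osaka: 6 + 2 + 2 + 8 = 18
Kanazawa - Sapporo - Hiroshima - Nagasaki - Kobe - Osaka: 3 + 1 + 2 + 2 + 8 = 16
Shortest: 13 km.

13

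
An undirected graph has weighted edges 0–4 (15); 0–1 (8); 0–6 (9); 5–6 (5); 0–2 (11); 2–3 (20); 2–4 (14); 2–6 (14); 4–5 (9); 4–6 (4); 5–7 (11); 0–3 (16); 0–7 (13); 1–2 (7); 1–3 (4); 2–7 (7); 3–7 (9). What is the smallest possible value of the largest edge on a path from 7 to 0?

A few of the 7→0 routes:
7→3→1→2→0: max(9, 4, 7, 11) = 11
7→2→1→0: max(7, 7, 8) = 8
7→2→0: max(7, 11) = 11
7→3→1→0: max(9, 4, 8) = 9
The minimum achievable maximum is 8.

8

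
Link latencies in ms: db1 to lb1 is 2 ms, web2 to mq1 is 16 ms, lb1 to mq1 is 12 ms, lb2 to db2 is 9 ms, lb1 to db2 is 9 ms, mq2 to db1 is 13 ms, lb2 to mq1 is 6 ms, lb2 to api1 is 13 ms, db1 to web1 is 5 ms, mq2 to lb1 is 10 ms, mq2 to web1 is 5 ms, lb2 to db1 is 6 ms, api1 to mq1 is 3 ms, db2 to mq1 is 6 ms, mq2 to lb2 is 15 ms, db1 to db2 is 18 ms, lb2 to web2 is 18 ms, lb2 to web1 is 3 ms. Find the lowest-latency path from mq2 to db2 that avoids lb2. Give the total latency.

19

Comparing a few candidate routes:
mq2 - web1 - db1 - lb1 - db2: 5 + 5 + 2 + 9 = 21
mq2 - lb1 - db2: 10 + 9 = 19
mq2 - db1 - lb1 - db2: 13 + 2 + 9 = 24
Shortest: 19 ms.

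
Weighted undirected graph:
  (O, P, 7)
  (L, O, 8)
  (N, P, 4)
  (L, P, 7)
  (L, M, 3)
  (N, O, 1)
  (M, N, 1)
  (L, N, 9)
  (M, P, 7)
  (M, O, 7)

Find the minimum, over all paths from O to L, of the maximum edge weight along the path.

Some routes from O to L:
O -> M -> N -> P -> L: max(7, 1, 4, 7) = 7
O -> N -> P -> M -> L: max(1, 4, 7, 3) = 7
O -> M -> L: max(7, 3) = 7
O -> M -> P -> L: max(7, 7, 7) = 7
O -> N -> M -> P -> L: max(1, 1, 7, 7) = 7
O -> N -> M -> L: max(1, 1, 3) = 3
Best route has worst link 3.

3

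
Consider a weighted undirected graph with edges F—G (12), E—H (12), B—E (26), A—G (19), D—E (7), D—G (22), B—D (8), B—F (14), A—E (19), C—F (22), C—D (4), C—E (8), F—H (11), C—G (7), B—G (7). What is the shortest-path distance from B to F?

14

Checking several routes:
B -> D -> C -> G -> F: 8 + 4 + 7 + 12 = 31
B -> F: 14
B -> G -> F: 7 + 12 = 19
Shortest: 14.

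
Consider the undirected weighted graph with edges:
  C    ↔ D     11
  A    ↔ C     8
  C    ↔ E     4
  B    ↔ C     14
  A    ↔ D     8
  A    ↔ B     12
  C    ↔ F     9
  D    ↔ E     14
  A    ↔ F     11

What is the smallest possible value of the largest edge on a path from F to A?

A few of the F→A routes:
F - C - D - A: max(9, 11, 8) = 11
F - C - E - D - A: max(9, 4, 14, 8) = 14
F - C - A: max(9, 8) = 9
F - A: max(11) = 11
Best route has worst link 9.

9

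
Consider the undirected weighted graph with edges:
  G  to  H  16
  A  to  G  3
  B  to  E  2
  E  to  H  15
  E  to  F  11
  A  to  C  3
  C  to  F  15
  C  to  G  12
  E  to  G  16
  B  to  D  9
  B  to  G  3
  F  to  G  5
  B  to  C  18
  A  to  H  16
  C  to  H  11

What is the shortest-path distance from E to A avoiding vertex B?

A few of the E→A routes:
E - H - C - A: 15 + 11 + 3 = 29
E - G - A: 16 + 3 = 19
E - F - G - A: 11 + 5 + 3 = 19
Best route has total 19.

19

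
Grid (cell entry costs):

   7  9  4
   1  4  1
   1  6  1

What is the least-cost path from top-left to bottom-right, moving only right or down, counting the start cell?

One optimal route is r0c0 -> r1c0 -> r1c1 -> r1c2 -> r2c2.
Its cost is 7 + 1 + 4 + 1 + 1 = 14.
(Top row then right column would cost 22.)

14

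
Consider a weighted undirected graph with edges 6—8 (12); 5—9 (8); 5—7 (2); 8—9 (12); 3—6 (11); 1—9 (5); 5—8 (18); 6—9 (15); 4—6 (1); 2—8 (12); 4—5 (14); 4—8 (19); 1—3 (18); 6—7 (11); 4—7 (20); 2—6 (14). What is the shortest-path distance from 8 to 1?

Comparing a few candidate routes:
8-6-9-1: 12 + 15 + 5 = 32
8-9-1: 12 + 5 = 17
8-5-9-1: 18 + 8 + 5 = 31
The minimum is 17.

17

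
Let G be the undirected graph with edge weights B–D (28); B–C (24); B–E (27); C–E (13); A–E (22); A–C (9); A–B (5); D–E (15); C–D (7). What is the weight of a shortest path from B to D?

Checking several routes:
B -> E -> D: 27 + 15 = 42
B -> A -> E -> D: 5 + 22 + 15 = 42
B -> A -> C -> D: 5 + 9 + 7 = 21
B -> C -> D: 24 + 7 = 31
B -> A -> C -> E -> D: 5 + 9 + 13 + 15 = 42
B -> D: 28
The minimum is 21.

21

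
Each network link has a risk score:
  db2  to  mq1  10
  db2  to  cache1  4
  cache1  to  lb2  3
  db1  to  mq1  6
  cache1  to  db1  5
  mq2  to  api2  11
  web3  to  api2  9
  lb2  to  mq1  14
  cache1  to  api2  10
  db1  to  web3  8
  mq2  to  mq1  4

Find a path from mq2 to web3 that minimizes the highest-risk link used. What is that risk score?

8

Some routes from mq2 to web3:
mq2 - mq1 - db1 - cache1 - api2 - web3: max(4, 6, 5, 10, 9) = 10
mq2 - mq1 - db2 - cache1 - api2 - web3: max(4, 10, 4, 10, 9) = 10
mq2 - api2 - web3: max(11, 9) = 11
mq2 - mq1 - db1 - web3: max(4, 6, 8) = 8
mq2 - mq1 - db2 - cache1 - db1 - web3: max(4, 10, 4, 5, 8) = 10
mq2 - api2 - cache1 - db1 - web3: max(11, 10, 5, 8) = 11
Smallest bottleneck: 8.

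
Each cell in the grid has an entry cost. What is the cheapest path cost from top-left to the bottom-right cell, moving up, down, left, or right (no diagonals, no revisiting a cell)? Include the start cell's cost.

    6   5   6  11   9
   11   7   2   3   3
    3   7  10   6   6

31

One optimal route is (0,0) -> (0,1) -> (0,2) -> (1,2) -> (1,3) -> (1,4) -> (2,4).
Its cost is 6 + 5 + 6 + 2 + 3 + 3 + 6 = 31.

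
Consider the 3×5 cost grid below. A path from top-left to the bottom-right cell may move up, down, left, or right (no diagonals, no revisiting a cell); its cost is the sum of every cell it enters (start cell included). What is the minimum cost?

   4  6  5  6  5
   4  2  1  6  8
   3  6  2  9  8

30

Best path: r0c0 -> r1c0 -> r1c1 -> r1c2 -> r2c2 -> r2c3 -> r2c4
Cost: 4 + 4 + 2 + 1 + 2 + 9 + 8 = 30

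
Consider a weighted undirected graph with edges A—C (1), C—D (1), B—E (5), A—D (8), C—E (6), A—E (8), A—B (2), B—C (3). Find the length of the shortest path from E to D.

7

Checking several routes:
E→A→C→D: 8 + 1 + 1 = 10
E→B→C→D: 5 + 3 + 1 = 9
E→A→B→C→D: 8 + 2 + 3 + 1 = 14
E→B→A→C→D: 5 + 2 + 1 + 1 = 9
E→C→A→D: 6 + 1 + 8 = 15
E→C→D: 6 + 1 = 7
Shortest: 7.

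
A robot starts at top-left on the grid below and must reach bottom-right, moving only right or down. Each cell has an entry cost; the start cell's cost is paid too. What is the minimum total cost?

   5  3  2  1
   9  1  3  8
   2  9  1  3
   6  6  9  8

24

One optimal route is r0c0 -> r0c1 -> r1c1 -> r1c2 -> r2c2 -> r2c3 -> r3c3.
Its cost is 5 + 3 + 1 + 3 + 1 + 3 + 8 = 24.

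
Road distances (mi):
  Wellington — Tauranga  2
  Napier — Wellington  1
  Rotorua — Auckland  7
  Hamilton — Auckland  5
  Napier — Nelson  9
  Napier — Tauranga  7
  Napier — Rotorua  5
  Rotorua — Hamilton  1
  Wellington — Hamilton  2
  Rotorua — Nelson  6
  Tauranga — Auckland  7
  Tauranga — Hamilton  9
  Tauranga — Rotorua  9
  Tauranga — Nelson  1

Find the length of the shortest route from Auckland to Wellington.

Checking several routes:
Auckland-Rotorua-Hamilton-Wellington: 7 + 1 + 2 = 10
Auckland-Hamilton-Rotorua-Napier-Wellington: 5 + 1 + 5 + 1 = 12
Auckland-Hamilton-Rotorua-Nelson-Tauranga-Wellington: 5 + 1 + 6 + 1 + 2 = 15
Auckland-Rotorua-Napier-Wellington: 7 + 5 + 1 = 13
Auckland-Tauranga-Wellington: 7 + 2 = 9
Auckland-Hamilton-Wellington: 5 + 2 = 7
Shortest: 7 mi.

7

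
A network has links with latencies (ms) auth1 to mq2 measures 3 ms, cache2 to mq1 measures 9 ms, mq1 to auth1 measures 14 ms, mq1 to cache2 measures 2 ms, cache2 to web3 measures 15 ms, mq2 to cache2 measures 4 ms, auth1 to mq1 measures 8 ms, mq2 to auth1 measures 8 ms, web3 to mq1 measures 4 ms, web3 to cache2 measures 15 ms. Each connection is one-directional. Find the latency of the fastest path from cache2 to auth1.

23

Candidate routes:
cache2→mq1→auth1: 9 + 14 = 23
cache2→web3→mq1→auth1: 15 + 4 + 14 = 33
Shortest: 23 ms.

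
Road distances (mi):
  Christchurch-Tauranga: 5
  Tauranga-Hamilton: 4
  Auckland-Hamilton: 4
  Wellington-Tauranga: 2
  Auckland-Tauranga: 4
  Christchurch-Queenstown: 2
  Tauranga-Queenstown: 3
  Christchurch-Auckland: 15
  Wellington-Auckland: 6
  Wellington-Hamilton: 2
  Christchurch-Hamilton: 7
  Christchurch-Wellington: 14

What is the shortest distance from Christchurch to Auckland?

Some routes from Christchurch to Auckland:
Christchurch → Hamilton → Auckland: 7 + 4 = 11
Christchurch → Tauranga → Auckland: 5 + 4 = 9
Christchurch → Queenstown → Tauranga → Auckland: 2 + 3 + 4 = 9
Christchurch → Tauranga → Wellington → Hamilton → Auckland: 5 + 2 + 2 + 4 = 13
Shortest: 9 mi.

9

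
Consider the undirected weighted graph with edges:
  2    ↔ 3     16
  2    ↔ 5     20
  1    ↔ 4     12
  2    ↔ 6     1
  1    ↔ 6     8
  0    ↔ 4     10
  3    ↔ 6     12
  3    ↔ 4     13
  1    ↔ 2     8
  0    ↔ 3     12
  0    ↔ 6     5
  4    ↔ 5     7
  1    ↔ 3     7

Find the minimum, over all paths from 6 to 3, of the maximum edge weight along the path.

Checking several routes:
6 -> 3: max(12) = 12
6 -> 2 -> 1 -> 4 -> 0 -> 3: max(1, 8, 12, 10, 12) = 12
6 -> 0 -> 4 -> 1 -> 3: max(5, 10, 12, 7) = 12
6 -> 0 -> 3: max(5, 12) = 12
6 -> 2 -> 1 -> 3: max(1, 8, 7) = 8
6 -> 1 -> 3: max(8, 7) = 8
Best route has worst link 8.

8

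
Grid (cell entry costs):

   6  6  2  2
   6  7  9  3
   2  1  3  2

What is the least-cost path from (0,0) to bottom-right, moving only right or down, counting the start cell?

20

Cheapest: [0,0]→[1,0]→[2,0]→[2,1]→[2,2]→[2,3]
  6 + 6 + 2 + 1 + 3 + 2 = 20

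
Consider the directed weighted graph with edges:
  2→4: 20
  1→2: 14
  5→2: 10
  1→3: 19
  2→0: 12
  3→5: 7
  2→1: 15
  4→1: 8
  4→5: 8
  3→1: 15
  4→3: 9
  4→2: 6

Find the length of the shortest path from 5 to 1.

Candidate routes:
5 - 2 - 4 - 1: 10 + 20 + 8 = 38
5 - 2 - 4 - 3 - 1: 10 + 20 + 9 + 15 = 54
5 - 2 - 1: 10 + 15 = 25
The minimum is 25.

25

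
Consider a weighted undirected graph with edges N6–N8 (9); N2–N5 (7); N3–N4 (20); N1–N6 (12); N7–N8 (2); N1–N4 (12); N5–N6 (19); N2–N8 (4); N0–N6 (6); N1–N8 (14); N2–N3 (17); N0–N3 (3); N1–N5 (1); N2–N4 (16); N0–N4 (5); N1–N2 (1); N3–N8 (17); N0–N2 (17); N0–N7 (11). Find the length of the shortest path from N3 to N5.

19

Some routes from N3 to N5:
N3 - N2 - N1 - N5: 17 + 1 + 1 = 19
N3 - N0 - N7 - N8 - N2 - N1 - N5: 3 + 11 + 2 + 4 + 1 + 1 = 22
N3 - N0 - N4 - N1 - N5: 3 + 5 + 12 + 1 = 21
N3 - N0 - N6 - N1 - N5: 3 + 6 + 12 + 1 = 22
The minimum is 19.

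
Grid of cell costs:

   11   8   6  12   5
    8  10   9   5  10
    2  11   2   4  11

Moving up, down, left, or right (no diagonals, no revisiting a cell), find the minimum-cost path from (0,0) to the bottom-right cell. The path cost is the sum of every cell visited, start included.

Cheapest: r0c0 r1c0 r2c0 r2c1 r2c2 r2c3 r2c4
  11 + 8 + 2 + 11 + 2 + 4 + 11 = 49

49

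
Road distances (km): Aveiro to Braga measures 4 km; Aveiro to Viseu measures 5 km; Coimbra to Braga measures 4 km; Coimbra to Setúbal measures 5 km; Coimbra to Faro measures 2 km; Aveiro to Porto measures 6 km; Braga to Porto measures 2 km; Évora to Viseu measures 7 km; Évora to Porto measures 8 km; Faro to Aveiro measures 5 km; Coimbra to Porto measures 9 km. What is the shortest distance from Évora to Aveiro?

A few of the Évora→Aveiro routes:
Évora→Viseu→Aveiro: 7 + 5 = 12
Évora→Porto→Coimbra→Faro→Aveiro: 8 + 9 + 2 + 5 = 24
Évora→Porto→Braga→Coimbra→Faro→Aveiro: 8 + 2 + 4 + 2 + 5 = 21
Évora→Porto→Braga→Aveiro: 8 + 2 + 4 = 14
Évora→Porto→Aveiro: 8 + 6 = 14
The minimum is 12 km.

12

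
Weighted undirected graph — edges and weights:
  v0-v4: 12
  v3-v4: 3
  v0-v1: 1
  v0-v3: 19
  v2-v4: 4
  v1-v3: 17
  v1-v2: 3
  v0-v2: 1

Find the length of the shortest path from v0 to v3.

8

Checking several routes:
v0 - v1 - v2 - v4 - v3: 1 + 3 + 4 + 3 = 11
v0 - v2 - v4 - v3: 1 + 4 + 3 = 8
v0 - v4 - v3: 12 + 3 = 15
The minimum is 8.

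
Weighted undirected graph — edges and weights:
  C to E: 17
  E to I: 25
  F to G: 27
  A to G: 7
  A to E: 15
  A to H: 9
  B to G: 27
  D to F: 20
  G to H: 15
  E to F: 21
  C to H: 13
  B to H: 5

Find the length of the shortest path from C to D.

Checking several routes:
C→H→G→A→E→F→D: 13 + 15 + 7 + 15 + 21 + 20 = 91
C→H→A→E→F→D: 13 + 9 + 15 + 21 + 20 = 78
C→H→A→G→F→D: 13 + 9 + 7 + 27 + 20 = 76
C→E→F→D: 17 + 21 + 20 = 58
C→H→G→F→D: 13 + 15 + 27 + 20 = 75
C→E→A→G→F→D: 17 + 15 + 7 + 27 + 20 = 86
Shortest: 58.

58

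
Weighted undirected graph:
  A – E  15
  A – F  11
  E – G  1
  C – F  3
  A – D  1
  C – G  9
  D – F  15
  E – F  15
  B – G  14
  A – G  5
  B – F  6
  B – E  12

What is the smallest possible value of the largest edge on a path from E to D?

5

Checking several routes:
E-G-A-D: max(1, 5, 1) = 5
E-G-C-F-A-D: max(1, 9, 3, 11, 1) = 11
E-B-F-C-G-A-D: max(12, 6, 3, 9, 5, 1) = 12
Smallest bottleneck: 5.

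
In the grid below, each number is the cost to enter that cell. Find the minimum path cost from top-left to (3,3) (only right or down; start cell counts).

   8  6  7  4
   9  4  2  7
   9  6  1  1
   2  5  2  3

25

Path [0,0] [0,1] [1,1] [1,2] [2,2] [2,3] [3,3]: 8 + 6 + 4 + 2 + 1 + 1 + 3 = 25.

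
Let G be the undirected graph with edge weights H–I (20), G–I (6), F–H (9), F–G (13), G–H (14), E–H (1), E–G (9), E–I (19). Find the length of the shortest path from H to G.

10

A few of the H→G routes:
H→I→G: 20 + 6 = 26
H→G: 14
H→E→G: 1 + 9 = 10
H→F→G: 9 + 13 = 22
Best route has total 10.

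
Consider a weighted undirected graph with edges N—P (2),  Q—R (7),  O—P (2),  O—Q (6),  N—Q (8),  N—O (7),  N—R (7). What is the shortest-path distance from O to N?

4

Paths from O to N:
O→N: 7
O→Q→N: 6 + 8 = 14
O→Q→R→N: 6 + 7 + 7 = 20
O→P→N: 2 + 2 = 4
Best route has total 4.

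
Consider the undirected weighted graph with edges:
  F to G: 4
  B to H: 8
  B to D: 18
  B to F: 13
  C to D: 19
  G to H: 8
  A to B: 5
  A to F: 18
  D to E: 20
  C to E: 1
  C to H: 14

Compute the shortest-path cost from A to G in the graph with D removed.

Routes from A to G avoiding D:
A → F → G: 18 + 4 = 22
A → F → B → H → G: 18 + 13 + 8 + 8 = 47
A → B → F → G: 5 + 13 + 4 = 22
A → B → H → G: 5 + 8 + 8 = 21
Shortest: 21.

21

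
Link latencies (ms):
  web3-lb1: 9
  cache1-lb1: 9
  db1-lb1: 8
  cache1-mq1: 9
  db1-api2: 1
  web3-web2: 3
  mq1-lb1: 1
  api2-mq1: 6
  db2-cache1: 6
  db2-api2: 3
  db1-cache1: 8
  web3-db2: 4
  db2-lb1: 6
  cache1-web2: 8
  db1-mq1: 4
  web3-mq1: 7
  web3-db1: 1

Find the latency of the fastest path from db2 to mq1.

Comparing a few candidate routes:
db2 → api2 → db1 → mq1: 3 + 1 + 4 = 8
db2 → lb1 → mq1: 6 + 1 = 7
db2 → api2 → mq1: 3 + 6 = 9
db2 → web3 → db1 → mq1: 4 + 1 + 4 = 9
Best route has total 7 ms.

7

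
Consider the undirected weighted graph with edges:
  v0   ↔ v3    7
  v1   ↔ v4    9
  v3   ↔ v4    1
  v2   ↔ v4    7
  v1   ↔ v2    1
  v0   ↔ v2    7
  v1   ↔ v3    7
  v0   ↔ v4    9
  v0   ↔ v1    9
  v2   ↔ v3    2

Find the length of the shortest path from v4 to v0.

Checking several routes:
v4 - v3 - v2 - v0: 1 + 2 + 7 = 10
v4 - v3 - v2 - v1 - v0: 1 + 2 + 1 + 9 = 13
v4 - v0: 9
v4 - v3 - v0: 1 + 7 = 8
Shortest: 8.

8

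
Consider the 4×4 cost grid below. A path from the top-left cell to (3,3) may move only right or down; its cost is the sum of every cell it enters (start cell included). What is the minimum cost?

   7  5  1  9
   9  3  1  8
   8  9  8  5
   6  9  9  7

34

Cheapest: (0,0) → (0,1) → (0,2) → (1,2) → (1,3) → (2,3) → (3,3)
  7 + 5 + 1 + 1 + 8 + 5 + 7 = 34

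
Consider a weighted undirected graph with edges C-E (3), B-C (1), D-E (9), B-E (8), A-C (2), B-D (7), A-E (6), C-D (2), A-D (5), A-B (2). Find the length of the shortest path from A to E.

Checking several routes:
A→B→C→E: 2 + 1 + 3 = 6
A→D→C→E: 5 + 2 + 3 = 10
A→C→E: 2 + 3 = 5
A→E: 6
Shortest: 5.

5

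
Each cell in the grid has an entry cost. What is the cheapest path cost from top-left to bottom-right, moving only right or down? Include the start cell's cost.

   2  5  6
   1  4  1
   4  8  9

Take (0,0) → (1,0) → (1,1) → (1,2) → (2,2) for a total of 2 + 1 + 4 + 1 + 9 = 17.

17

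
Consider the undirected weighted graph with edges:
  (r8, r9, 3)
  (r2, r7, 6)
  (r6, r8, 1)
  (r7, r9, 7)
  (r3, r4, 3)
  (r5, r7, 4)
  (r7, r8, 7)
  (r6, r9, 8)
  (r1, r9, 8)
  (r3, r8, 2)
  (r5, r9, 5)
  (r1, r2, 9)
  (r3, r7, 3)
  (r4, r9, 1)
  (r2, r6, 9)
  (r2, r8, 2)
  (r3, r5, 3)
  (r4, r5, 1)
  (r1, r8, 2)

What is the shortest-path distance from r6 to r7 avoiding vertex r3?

Comparing a few candidate routes:
r6-r8-r9-r7: 1 + 3 + 7 = 11
r6-r8-r9-r4-r5-r7: 1 + 3 + 1 + 1 + 4 = 10
r6-r8-r2-r7: 1 + 2 + 6 = 9
r6-r8-r9-r5-r7: 1 + 3 + 5 + 4 = 13
r6-r8-r7: 1 + 7 = 8
Shortest: 8.

8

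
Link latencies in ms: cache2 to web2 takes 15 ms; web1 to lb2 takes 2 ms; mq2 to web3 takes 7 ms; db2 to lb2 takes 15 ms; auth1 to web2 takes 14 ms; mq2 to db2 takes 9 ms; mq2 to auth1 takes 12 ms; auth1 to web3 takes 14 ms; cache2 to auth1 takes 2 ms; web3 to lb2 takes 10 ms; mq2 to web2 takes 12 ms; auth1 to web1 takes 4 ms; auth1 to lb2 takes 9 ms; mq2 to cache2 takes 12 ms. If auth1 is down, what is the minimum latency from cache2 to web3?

19

Paths from cache2 to web3 avoiding auth1:
cache2 → mq2 → db2 → lb2 → web3: 12 + 9 + 15 + 10 = 46
cache2 → web2 → mq2 → db2 → lb2 → web3: 15 + 12 + 9 + 15 + 10 = 61
cache2 → web2 → mq2 → web3: 15 + 12 + 7 = 34
cache2 → mq2 → web3: 12 + 7 = 19
The minimum is 19 ms.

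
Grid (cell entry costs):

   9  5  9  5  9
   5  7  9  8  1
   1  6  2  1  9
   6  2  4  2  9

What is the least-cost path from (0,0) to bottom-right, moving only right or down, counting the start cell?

Best path: (0,0) → (1,0) → (2,0) → (2,1) → (2,2) → (2,3) → (3,3) → (3,4)
Cost: 9 + 5 + 1 + 6 + 2 + 1 + 2 + 9 = 35
For comparison, the top-then-right route costs 56.

35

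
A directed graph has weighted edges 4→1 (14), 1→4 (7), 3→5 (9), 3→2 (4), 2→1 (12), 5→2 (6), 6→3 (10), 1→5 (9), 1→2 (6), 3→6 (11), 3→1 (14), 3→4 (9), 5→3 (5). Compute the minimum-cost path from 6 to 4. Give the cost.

Candidate routes:
6 -> 3 -> 5 -> 2 -> 1 -> 4: 10 + 9 + 6 + 12 + 7 = 44
6 -> 3 -> 1 -> 4: 10 + 14 + 7 = 31
6 -> 3 -> 4: 10 + 9 = 19
6 -> 3 -> 2 -> 1 -> 4: 10 + 4 + 12 + 7 = 33
The minimum is 19.

19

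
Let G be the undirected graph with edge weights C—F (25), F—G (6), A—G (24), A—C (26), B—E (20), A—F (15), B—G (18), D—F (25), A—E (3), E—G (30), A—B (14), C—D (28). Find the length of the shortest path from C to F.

A few of the C→F routes:
C -> A -> B -> G -> F: 26 + 14 + 18 + 6 = 64
C -> A -> F: 26 + 15 = 41
C -> A -> G -> F: 26 + 24 + 6 = 56
C -> D -> F: 28 + 25 = 53
C -> A -> E -> G -> F: 26 + 3 + 30 + 6 = 65
C -> F: 25
Shortest: 25.

25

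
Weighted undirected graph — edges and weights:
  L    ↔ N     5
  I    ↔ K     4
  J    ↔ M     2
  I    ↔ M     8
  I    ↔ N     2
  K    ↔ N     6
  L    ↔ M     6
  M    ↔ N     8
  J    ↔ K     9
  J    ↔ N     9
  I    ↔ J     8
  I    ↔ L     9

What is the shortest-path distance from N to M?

8

Comparing a few candidate routes:
N → J → M: 9 + 2 = 11
N → I → M: 2 + 8 = 10
N → M: 8
Best route has total 8.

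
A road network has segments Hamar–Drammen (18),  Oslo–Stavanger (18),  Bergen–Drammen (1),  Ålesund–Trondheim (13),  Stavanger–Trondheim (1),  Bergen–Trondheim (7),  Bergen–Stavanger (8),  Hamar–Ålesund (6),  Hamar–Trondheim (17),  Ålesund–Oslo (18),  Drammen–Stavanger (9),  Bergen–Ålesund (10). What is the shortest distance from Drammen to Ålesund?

11

Comparing a few candidate routes:
Drammen - Stavanger - Trondheim - Ålesund: 9 + 1 + 13 = 23
Drammen - Bergen - Ålesund: 1 + 10 = 11
Drammen - Bergen - Stavanger - Trondheim - Ålesund: 1 + 8 + 1 + 13 = 23
Drammen - Bergen - Trondheim - Ålesund: 1 + 7 + 13 = 21
The minimum is 11 km.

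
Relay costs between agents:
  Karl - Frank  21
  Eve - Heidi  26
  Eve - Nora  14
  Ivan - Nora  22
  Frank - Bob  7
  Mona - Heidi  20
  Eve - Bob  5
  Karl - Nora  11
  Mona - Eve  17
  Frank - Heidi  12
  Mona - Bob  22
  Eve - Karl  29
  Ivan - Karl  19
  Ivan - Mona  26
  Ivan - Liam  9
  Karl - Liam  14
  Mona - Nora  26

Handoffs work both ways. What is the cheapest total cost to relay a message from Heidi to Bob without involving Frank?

Checking several routes:
Heidi - Mona - Eve - Bob: 20 + 17 + 5 = 42
Heidi - Eve - Bob: 26 + 5 = 31
Heidi - Mona - Nora - Eve - Bob: 20 + 26 + 14 + 5 = 65
Heidi - Mona - Bob: 20 + 22 = 42
Best route has total 31.

31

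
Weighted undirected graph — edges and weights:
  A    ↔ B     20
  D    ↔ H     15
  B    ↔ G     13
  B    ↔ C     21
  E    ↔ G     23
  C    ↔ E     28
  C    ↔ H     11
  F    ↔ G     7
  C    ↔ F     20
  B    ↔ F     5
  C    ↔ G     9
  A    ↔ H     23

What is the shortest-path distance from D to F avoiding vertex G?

46

Checking several routes:
D-H-C-F: 15 + 11 + 20 = 46
D-H-A-B-F: 15 + 23 + 20 + 5 = 63
D-H-C-B-F: 15 + 11 + 21 + 5 = 52
Shortest: 46.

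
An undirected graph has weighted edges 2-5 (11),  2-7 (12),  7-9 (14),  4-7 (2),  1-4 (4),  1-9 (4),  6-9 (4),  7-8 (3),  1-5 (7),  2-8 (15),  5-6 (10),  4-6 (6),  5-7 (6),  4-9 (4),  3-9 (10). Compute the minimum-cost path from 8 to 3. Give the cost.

Comparing a few candidate routes:
8-7-4-9-3: 3 + 2 + 4 + 10 = 19
8-7-4-1-9-3: 3 + 2 + 4 + 4 + 10 = 23
8-7-9-3: 3 + 14 + 10 = 27
8-7-4-6-9-3: 3 + 2 + 6 + 4 + 10 = 25
Shortest: 19.

19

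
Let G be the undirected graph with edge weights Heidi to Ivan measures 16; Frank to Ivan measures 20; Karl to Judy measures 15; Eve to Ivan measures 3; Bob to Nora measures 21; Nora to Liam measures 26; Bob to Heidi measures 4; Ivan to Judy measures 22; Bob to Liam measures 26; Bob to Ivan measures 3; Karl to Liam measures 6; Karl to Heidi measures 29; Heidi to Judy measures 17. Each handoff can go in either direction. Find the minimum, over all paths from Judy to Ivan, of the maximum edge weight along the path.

17

Comparing a few candidate routes:
Judy → Heidi → Bob → Ivan: max(17, 4, 3) = 17
Judy → Ivan: max(22) = 22
Judy → Karl → Liam → Nora → Bob → Heidi → Ivan: max(15, 6, 26, 21, 4, 16) = 26
Judy → Heidi → Ivan: max(17, 16) = 17
Judy → Karl → Liam → Nora → Bob → Ivan: max(15, 6, 26, 21, 3) = 26
Judy → Karl → Liam → Bob → Heidi → Ivan: max(15, 6, 26, 4, 16) = 26
The minimum achievable maximum is 17.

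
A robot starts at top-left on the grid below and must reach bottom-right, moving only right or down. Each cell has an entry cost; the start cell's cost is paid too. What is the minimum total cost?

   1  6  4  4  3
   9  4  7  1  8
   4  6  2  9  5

Take (0,0) → (0,1) → (0,2) → (0,3) → (1,3) → (1,4) → (2,4) for a total of 1 + 6 + 4 + 4 + 1 + 8 + 5 = 29.
(Top row then right column would cost 31.)

29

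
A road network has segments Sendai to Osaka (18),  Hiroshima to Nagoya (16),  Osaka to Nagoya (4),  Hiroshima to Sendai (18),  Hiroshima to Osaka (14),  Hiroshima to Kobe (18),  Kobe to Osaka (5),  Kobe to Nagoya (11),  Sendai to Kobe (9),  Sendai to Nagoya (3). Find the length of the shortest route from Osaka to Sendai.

7

Some routes from Osaka to Sendai:
Osaka → Nagoya → Sendai: 4 + 3 = 7
Osaka → Sendai: 18
Osaka → Kobe → Sendai: 5 + 9 = 14
Osaka → Kobe → Nagoya → Sendai: 5 + 11 + 3 = 19
Osaka → Nagoya → Kobe → Sendai: 4 + 11 + 9 = 24
The minimum is 7 km.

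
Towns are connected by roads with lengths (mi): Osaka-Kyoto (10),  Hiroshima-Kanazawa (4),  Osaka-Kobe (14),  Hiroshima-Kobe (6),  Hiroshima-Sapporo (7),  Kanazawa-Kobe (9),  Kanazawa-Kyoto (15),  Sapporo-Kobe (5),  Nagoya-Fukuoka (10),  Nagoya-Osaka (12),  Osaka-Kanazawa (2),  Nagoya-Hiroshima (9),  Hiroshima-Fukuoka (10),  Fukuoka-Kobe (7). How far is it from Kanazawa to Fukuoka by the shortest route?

Comparing a few candidate routes:
Kanazawa → Hiroshima → Kobe → Fukuoka: 4 + 6 + 7 = 17
Kanazawa → Kobe → Fukuoka: 9 + 7 = 16
Kanazawa → Hiroshima → Fukuoka: 4 + 10 = 14
The minimum is 14 mi.

14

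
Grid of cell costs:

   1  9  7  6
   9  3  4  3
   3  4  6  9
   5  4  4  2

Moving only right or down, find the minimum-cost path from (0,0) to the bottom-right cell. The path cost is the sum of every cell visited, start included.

One optimal route is (0,0)→(0,1)→(1,1)→(2,1)→(3,1)→(3,2)→(3,3).
Its cost is 1 + 9 + 3 + 4 + 4 + 4 + 2 = 27.
For comparison, the top-then-right route costs 37.

27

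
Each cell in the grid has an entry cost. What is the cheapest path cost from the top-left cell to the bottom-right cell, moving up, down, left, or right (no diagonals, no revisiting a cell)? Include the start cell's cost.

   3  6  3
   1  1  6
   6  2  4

11

Path r0c0 r1c0 r1c1 r2c1 r2c2: 3 + 1 + 1 + 2 + 4 = 11.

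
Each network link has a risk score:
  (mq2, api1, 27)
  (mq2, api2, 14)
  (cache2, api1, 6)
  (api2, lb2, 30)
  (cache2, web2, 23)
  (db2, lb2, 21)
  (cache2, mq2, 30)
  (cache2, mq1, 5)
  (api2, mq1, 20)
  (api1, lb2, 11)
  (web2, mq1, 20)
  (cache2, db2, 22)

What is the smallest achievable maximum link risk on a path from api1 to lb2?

11

A few of the api1→lb2 routes:
api1 → lb2: max(11) = 11
api1 → mq2 → api2 → mq1 → web2 → cache2 → db2 → lb2: max(27, 14, 20, 20, 23, 22, 21) = 27
api1 → mq2 → api2 → mq1 → cache2 → db2 → lb2: max(27, 14, 20, 5, 22, 21) = 27
api1 → cache2 → db2 → lb2: max(6, 22, 21) = 22
api1 → mq2 → api2 → lb2: max(27, 14, 30) = 30
api1 → mq2 → cache2 → db2 → lb2: max(27, 30, 22, 21) = 30
Smallest bottleneck: 11.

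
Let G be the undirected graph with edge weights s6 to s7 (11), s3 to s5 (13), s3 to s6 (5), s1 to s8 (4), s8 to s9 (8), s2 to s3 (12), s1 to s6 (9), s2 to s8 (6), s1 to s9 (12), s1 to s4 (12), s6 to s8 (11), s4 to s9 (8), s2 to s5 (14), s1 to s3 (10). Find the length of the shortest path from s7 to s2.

28

Checking several routes:
s7 → s6 → s8 → s2: 11 + 11 + 6 = 28
s7 → s6 → s3 → s2: 11 + 5 + 12 = 28
s7 → s6 → s1 → s8 → s2: 11 + 9 + 4 + 6 = 30
s7 → s6 → s1 → s3 → s2: 11 + 9 + 10 + 12 = 42
s7 → s6 → s3 → s1 → s8 → s2: 11 + 5 + 10 + 4 + 6 = 36
Best route has total 28.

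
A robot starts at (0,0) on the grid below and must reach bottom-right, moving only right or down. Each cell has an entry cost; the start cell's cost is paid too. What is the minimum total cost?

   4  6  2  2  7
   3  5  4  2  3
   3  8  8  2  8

26

Cheapest: r0c0 → r0c1 → r0c2 → r0c3 → r1c3 → r2c3 → r2c4
  4 + 6 + 2 + 2 + 2 + 2 + 8 = 26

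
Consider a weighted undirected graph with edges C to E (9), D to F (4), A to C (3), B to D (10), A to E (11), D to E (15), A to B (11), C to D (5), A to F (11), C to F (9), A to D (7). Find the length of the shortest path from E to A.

11

Comparing a few candidate routes:
E → C → A: 9 + 3 = 12
E → A: 11
E → C → D → A: 9 + 5 + 7 = 21
Shortest: 11.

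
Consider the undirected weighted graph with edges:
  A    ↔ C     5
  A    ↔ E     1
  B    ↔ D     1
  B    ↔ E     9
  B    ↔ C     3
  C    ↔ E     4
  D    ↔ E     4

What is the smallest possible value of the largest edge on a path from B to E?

4

Checking several routes:
B - D - E: max(1, 4) = 4
B - C - E: max(3, 4) = 4
B - C - A - E: max(3, 5, 1) = 5
Smallest bottleneck: 4.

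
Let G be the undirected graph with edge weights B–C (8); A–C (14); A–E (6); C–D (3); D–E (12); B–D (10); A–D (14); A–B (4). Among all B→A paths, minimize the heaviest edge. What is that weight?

Comparing a few candidate routes:
B→C→D→E→A: max(8, 3, 12, 6) = 12
B→A: max(4) = 4
B→D→E→A: max(10, 12, 6) = 12
Best route has worst link 4.

4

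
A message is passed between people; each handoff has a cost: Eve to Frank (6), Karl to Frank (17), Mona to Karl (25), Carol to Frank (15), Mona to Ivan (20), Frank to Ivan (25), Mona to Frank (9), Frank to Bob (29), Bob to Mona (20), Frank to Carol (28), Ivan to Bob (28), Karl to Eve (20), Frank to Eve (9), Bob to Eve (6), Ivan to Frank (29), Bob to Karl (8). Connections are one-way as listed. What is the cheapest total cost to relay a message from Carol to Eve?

A few of the Carol→Eve routes:
Carol -> Frank -> Ivan -> Bob -> Eve: 15 + 25 + 28 + 6 = 74
Carol -> Frank -> Bob -> Eve: 15 + 29 + 6 = 50
Carol -> Frank -> Eve: 15 + 9 = 24
Carol -> Frank -> Ivan -> Bob -> Karl -> Eve: 15 + 25 + 28 + 8 + 20 = 96
Carol -> Frank -> Bob -> Karl -> Eve: 15 + 29 + 8 + 20 = 72
Best route has total 24.

24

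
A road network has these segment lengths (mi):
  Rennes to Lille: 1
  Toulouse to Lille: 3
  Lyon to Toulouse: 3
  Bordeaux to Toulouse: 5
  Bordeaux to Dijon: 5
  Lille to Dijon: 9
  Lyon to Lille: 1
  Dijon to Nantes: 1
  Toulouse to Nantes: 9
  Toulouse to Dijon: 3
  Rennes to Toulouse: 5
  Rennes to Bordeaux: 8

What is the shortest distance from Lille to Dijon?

A few of the Lille→Dijon routes:
Lille-Dijon: 9
Lille-Rennes-Toulouse-Dijon: 1 + 5 + 3 = 9
Lille-Toulouse-Nantes-Dijon: 3 + 9 + 1 = 13
Lille-Lyon-Toulouse-Dijon: 1 + 3 + 3 = 7
Lille-Toulouse-Dijon: 3 + 3 = 6
Best route has total 6 mi.

6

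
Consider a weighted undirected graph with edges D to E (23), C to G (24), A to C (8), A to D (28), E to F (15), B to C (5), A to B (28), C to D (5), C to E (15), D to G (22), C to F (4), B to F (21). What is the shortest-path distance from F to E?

Checking several routes:
F-E: 15
F-C-E: 4 + 15 = 19
F-B-C-E: 21 + 5 + 15 = 41
F-C-D-E: 4 + 5 + 23 = 32
F-B-C-D-E: 21 + 5 + 5 + 23 = 54
Shortest: 15.

15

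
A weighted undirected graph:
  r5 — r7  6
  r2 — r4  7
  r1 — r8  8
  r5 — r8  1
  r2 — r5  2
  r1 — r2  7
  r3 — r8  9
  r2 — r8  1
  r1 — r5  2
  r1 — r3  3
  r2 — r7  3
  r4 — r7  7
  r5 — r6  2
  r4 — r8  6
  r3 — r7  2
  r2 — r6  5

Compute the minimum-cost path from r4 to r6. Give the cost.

9

Checking several routes:
r4→r2→r5→r6: 7 + 2 + 2 = 11
r4→r8→r2→r5→r6: 6 + 1 + 2 + 2 = 11
r4→r8→r5→r6: 6 + 1 + 2 = 9
The minimum is 9.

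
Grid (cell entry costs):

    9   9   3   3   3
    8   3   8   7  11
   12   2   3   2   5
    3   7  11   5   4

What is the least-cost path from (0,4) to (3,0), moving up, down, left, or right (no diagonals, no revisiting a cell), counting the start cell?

30

Take r0c4 -> r0c3 -> r1c3 -> r2c3 -> r2c2 -> r2c1 -> r3c1 -> r3c0 for a total of 3 + 3 + 7 + 2 + 3 + 2 + 7 + 3 = 30.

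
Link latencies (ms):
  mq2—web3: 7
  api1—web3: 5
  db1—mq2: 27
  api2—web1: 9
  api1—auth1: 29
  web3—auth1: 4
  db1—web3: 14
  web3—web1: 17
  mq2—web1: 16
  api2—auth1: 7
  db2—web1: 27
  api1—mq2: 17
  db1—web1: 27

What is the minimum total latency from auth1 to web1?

Some routes from auth1 to web1:
auth1 -> web3 -> web1: 4 + 17 = 21
auth1 -> api2 -> web1: 7 + 9 = 16
auth1 -> web3 -> mq2 -> web1: 4 + 7 + 16 = 27
The minimum is 16 ms.

16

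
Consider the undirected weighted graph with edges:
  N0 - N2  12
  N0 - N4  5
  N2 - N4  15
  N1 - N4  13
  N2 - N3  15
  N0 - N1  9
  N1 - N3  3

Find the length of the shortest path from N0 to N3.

12

Paths from N0 to N3:
N0-N1-N4-N2-N3: 9 + 13 + 15 + 15 = 52
N0-N2-N4-N1-N3: 12 + 15 + 13 + 3 = 43
N0-N4-N2-N3: 5 + 15 + 15 = 35
N0-N4-N1-N3: 5 + 13 + 3 = 21
N0-N1-N3: 9 + 3 = 12
N0-N2-N3: 12 + 15 = 27
The minimum is 12.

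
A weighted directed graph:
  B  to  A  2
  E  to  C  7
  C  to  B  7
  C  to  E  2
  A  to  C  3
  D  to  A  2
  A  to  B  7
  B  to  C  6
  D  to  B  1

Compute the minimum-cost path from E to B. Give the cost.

14

Paths from E to B:
E-C-B: 7 + 7 = 14
Best route has total 14.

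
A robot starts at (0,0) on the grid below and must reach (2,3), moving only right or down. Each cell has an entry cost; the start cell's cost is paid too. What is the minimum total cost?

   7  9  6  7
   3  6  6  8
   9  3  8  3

Path [0,0] -> [1,0] -> [1,1] -> [2,1] -> [2,2] -> [2,3]: 7 + 3 + 6 + 3 + 8 + 3 = 30.
For comparison, the top-then-right route costs 40.

30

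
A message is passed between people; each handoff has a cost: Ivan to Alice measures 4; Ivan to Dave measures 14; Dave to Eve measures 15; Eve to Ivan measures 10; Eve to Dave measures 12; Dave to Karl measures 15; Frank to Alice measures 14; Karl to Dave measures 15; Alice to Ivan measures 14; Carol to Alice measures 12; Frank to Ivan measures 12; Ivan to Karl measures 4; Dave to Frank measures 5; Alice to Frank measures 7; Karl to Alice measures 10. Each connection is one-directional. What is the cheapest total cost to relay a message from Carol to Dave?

40

Paths from Carol to Dave:
Carol → Alice → Frank → Ivan → Dave: 12 + 7 + 12 + 14 = 45
Carol → Alice → Frank → Ivan → Karl → Dave: 12 + 7 + 12 + 4 + 15 = 50
Carol → Alice → Ivan → Dave: 12 + 14 + 14 = 40
Carol → Alice → Ivan → Karl → Dave: 12 + 14 + 4 + 15 = 45
The minimum is 40.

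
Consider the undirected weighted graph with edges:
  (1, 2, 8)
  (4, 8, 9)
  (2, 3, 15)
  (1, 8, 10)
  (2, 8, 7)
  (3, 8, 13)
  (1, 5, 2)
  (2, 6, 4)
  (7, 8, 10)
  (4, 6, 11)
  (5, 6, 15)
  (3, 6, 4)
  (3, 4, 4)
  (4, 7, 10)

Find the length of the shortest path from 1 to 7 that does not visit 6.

A few of the 1→7 routes:
1 -> 2 -> 8 -> 7: 8 + 7 + 10 = 25
1 -> 8 -> 7: 10 + 10 = 20
1 -> 8 -> 4 -> 7: 10 + 9 + 10 = 29
The minimum is 20.

20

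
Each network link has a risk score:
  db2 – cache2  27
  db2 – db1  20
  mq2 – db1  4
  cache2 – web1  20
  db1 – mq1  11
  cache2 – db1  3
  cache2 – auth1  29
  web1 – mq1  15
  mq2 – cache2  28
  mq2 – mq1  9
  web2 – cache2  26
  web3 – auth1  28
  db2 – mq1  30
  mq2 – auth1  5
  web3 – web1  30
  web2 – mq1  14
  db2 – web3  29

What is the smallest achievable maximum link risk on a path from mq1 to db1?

9

Some routes from mq1 to db1:
mq1-web1-cache2-db2-db1: max(15, 20, 27, 20) = 27
mq1-mq2-db1: max(9, 4) = 9
mq1-web2-cache2-db1: max(14, 26, 3) = 26
mq1-web1-cache2-db1: max(15, 20, 3) = 20
mq1-web2-cache2-db2-db1: max(14, 26, 27, 20) = 27
mq1-db1: max(11) = 11
The minimum achievable maximum is 9.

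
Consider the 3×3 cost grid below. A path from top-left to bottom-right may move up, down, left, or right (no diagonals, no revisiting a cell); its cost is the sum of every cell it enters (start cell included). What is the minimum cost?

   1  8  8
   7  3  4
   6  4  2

17

Path r0c0 -> r1c0 -> r1c1 -> r1c2 -> r2c2: 1 + 7 + 3 + 4 + 2 = 17.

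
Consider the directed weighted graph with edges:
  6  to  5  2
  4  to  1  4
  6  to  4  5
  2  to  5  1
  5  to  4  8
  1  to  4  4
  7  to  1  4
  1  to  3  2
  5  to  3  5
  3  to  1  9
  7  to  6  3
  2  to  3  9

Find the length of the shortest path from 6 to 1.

Paths from 6 to 1:
6-5-4-1: 2 + 8 + 4 = 14
6-5-3-1: 2 + 5 + 9 = 16
6-4-1: 5 + 4 = 9
Shortest: 9.

9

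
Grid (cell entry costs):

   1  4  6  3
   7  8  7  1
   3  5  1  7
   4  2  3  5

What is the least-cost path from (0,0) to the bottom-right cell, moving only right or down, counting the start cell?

Cheapest: r0c0 r1c0 r2c0 r2c1 r2c2 r3c2 r3c3
  1 + 7 + 3 + 5 + 1 + 3 + 5 = 25
For comparison, the top-then-right route costs 27.

25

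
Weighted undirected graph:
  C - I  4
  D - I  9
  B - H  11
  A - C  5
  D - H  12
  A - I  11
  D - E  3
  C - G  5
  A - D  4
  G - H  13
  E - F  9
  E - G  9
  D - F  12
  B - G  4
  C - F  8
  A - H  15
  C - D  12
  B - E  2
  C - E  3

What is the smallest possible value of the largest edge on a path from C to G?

4

A few of the C→G routes:
C-E-B-G: max(3, 2, 4) = 4
C-A-D-E-B-G: max(5, 4, 3, 2, 4) = 5
C-I-D-E-G: max(4, 9, 3, 9) = 9
C-G: max(5) = 5
The minimum achievable maximum is 4.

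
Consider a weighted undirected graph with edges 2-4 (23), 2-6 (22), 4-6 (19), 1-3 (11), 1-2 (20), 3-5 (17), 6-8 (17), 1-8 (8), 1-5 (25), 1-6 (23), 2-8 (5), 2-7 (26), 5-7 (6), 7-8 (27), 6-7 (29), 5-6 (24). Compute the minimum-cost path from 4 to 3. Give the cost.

47

Comparing a few candidate routes:
4 - 6 - 5 - 3: 19 + 24 + 17 = 60
4 - 2 - 8 - 1 - 3: 23 + 5 + 8 + 11 = 47
4 - 6 - 8 - 1 - 3: 19 + 17 + 8 + 11 = 55
4 - 6 - 1 - 3: 19 + 23 + 11 = 53
4 - 2 - 1 - 3: 23 + 20 + 11 = 54
Best route has total 47.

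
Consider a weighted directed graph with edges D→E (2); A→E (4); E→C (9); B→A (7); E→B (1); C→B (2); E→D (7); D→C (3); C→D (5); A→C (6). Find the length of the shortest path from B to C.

13

Paths from B to C:
B -> A -> C: 7 + 6 = 13
B -> A -> E -> C: 7 + 4 + 9 = 20
B -> A -> E -> D -> C: 7 + 4 + 7 + 3 = 21
The minimum is 13.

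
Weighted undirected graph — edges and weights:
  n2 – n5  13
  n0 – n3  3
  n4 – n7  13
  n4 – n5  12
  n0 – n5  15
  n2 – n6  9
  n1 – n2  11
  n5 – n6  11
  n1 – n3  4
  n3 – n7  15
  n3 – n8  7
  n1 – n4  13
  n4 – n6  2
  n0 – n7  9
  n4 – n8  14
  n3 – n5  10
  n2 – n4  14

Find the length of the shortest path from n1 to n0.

7

Comparing a few candidate routes:
n1 → n3 → n7 → n0: 4 + 15 + 9 = 28
n1 → n2 → n5 → n3 → n0: 11 + 13 + 10 + 3 = 37
n1 → n3 → n0: 4 + 3 = 7
n1 → n3 → n5 → n0: 4 + 10 + 15 = 29
n1 → n4 → n8 → n3 → n0: 13 + 14 + 7 + 3 = 37
n1 → n4 → n7 → n0: 13 + 13 + 9 = 35
Shortest: 7.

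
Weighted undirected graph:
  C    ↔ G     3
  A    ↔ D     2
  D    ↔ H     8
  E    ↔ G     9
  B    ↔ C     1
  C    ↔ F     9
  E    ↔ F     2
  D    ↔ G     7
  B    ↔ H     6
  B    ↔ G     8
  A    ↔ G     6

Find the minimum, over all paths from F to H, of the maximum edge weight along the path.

Some routes from F to H:
F-E-G-B-H: max(2, 9, 8, 6) = 9
F-E-G-D-H: max(2, 9, 7, 8) = 9
F-E-G-A-D-H: max(2, 9, 6, 2, 8) = 9
The minimum achievable maximum is 9.

9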